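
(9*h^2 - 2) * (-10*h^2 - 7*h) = -90*h^4 - 63*h^3 + 20*h^2 + 14*h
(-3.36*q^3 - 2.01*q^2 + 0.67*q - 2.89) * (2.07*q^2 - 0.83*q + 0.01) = -6.9552*q^5 - 1.3719*q^4 + 3.0216*q^3 - 6.5585*q^2 + 2.4054*q - 0.0289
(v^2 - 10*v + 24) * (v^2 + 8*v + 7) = v^4 - 2*v^3 - 49*v^2 + 122*v + 168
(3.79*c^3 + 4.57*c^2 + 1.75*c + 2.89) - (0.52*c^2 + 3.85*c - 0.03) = 3.79*c^3 + 4.05*c^2 - 2.1*c + 2.92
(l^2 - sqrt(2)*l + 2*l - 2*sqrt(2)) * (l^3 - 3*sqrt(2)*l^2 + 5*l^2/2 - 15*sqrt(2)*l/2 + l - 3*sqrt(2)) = l^5 - 4*sqrt(2)*l^4 + 9*l^4/2 - 18*sqrt(2)*l^3 + 12*l^3 - 24*sqrt(2)*l^2 + 29*l^2 - 8*sqrt(2)*l + 36*l + 12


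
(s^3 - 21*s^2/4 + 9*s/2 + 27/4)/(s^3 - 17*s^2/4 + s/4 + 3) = (s^2 - 6*s + 9)/(s^2 - 5*s + 4)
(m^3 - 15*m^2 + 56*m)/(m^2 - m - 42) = m*(m - 8)/(m + 6)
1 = 1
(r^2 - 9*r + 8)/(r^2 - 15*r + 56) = (r - 1)/(r - 7)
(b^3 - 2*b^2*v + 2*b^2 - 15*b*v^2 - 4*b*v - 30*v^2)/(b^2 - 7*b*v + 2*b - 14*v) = (-b^2 + 2*b*v + 15*v^2)/(-b + 7*v)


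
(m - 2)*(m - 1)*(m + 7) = m^3 + 4*m^2 - 19*m + 14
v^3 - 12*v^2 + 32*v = v*(v - 8)*(v - 4)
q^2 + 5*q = q*(q + 5)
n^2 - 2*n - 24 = (n - 6)*(n + 4)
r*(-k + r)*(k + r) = -k^2*r + r^3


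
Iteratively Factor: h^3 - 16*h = (h + 4)*(h^2 - 4*h) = (h - 4)*(h + 4)*(h)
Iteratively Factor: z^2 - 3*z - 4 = (z + 1)*(z - 4)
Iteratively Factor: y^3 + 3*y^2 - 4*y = (y - 1)*(y^2 + 4*y) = y*(y - 1)*(y + 4)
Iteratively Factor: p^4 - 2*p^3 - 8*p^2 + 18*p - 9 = (p - 1)*(p^3 - p^2 - 9*p + 9) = (p - 1)*(p + 3)*(p^2 - 4*p + 3) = (p - 1)^2*(p + 3)*(p - 3)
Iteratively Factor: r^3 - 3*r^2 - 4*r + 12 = (r + 2)*(r^2 - 5*r + 6) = (r - 3)*(r + 2)*(r - 2)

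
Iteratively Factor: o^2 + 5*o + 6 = (o + 3)*(o + 2)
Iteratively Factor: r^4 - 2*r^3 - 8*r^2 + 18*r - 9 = (r + 3)*(r^3 - 5*r^2 + 7*r - 3) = (r - 1)*(r + 3)*(r^2 - 4*r + 3) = (r - 3)*(r - 1)*(r + 3)*(r - 1)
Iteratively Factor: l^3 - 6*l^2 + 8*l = (l - 2)*(l^2 - 4*l) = l*(l - 2)*(l - 4)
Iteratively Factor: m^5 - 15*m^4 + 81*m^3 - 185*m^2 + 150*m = (m - 5)*(m^4 - 10*m^3 + 31*m^2 - 30*m) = m*(m - 5)*(m^3 - 10*m^2 + 31*m - 30) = m*(m - 5)*(m - 3)*(m^2 - 7*m + 10) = m*(m - 5)^2*(m - 3)*(m - 2)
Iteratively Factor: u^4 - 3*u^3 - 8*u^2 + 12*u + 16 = (u + 1)*(u^3 - 4*u^2 - 4*u + 16) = (u - 2)*(u + 1)*(u^2 - 2*u - 8) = (u - 4)*(u - 2)*(u + 1)*(u + 2)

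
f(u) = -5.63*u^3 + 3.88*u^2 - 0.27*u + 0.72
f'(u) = -16.89*u^2 + 7.76*u - 0.27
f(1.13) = -2.75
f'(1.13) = -13.07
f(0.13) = 0.74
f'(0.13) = 0.45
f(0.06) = 0.72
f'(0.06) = 0.13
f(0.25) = 0.81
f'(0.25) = 0.61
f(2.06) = -32.59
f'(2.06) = -55.96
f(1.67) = -15.13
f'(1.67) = -34.42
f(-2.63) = 130.69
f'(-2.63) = -137.51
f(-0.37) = 1.64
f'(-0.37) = -5.45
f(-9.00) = 4421.70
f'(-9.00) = -1438.20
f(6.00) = -1077.30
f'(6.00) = -561.75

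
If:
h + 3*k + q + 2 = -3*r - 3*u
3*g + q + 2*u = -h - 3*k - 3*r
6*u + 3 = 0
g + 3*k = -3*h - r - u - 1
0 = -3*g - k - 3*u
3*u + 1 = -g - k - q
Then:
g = 1/2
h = -5/16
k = 0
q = 0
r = -1/16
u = -1/2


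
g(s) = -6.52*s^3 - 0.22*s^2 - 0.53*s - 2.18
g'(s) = -19.56*s^2 - 0.44*s - 0.53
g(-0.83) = 1.84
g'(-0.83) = -13.64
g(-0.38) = -1.65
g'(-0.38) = -3.19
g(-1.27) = 11.49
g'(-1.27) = -31.52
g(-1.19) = 9.13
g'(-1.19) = -27.71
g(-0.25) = -1.96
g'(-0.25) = -1.64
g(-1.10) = 6.81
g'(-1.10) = -23.71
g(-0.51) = -1.10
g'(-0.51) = -5.39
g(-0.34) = -1.77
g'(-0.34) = -2.64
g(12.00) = -11306.78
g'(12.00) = -2822.45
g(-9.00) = 4737.85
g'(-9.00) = -1580.93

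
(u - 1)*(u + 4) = u^2 + 3*u - 4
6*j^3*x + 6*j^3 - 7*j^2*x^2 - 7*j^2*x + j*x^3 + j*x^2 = (-6*j + x)*(-j + x)*(j*x + j)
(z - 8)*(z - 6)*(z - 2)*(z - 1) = z^4 - 17*z^3 + 92*z^2 - 172*z + 96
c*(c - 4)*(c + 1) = c^3 - 3*c^2 - 4*c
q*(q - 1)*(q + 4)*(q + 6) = q^4 + 9*q^3 + 14*q^2 - 24*q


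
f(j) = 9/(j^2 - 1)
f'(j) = -18*j/(j^2 - 1)^2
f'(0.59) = -24.99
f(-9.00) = 0.11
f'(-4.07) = 0.30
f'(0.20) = -3.91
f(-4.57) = 0.45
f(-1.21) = 19.39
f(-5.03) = 0.37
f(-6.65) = 0.21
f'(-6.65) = 0.06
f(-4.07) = 0.58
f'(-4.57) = 0.21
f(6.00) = 0.26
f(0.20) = -9.38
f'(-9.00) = 0.03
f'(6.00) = -0.09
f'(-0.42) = 11.15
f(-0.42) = -10.93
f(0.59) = -13.81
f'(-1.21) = 101.12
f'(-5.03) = 0.15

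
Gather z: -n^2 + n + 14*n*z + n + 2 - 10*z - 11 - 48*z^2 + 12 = -n^2 + 2*n - 48*z^2 + z*(14*n - 10) + 3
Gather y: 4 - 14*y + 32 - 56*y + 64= 100 - 70*y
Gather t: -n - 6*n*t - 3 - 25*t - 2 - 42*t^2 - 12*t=-n - 42*t^2 + t*(-6*n - 37) - 5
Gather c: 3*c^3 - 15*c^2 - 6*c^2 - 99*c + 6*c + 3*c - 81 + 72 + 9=3*c^3 - 21*c^2 - 90*c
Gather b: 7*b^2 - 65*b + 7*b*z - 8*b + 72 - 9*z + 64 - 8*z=7*b^2 + b*(7*z - 73) - 17*z + 136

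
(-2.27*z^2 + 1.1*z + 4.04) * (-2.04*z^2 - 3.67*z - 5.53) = 4.6308*z^4 + 6.0869*z^3 + 0.2745*z^2 - 20.9098*z - 22.3412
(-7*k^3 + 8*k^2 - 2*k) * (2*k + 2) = -14*k^4 + 2*k^3 + 12*k^2 - 4*k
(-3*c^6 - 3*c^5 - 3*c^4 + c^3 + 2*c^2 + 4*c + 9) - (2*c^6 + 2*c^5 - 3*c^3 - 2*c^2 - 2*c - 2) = -5*c^6 - 5*c^5 - 3*c^4 + 4*c^3 + 4*c^2 + 6*c + 11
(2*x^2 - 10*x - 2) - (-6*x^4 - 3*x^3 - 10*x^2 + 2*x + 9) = 6*x^4 + 3*x^3 + 12*x^2 - 12*x - 11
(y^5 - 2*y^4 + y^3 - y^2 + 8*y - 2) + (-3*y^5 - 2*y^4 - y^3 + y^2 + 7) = -2*y^5 - 4*y^4 + 8*y + 5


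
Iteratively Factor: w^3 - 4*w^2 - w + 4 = (w + 1)*(w^2 - 5*w + 4) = (w - 4)*(w + 1)*(w - 1)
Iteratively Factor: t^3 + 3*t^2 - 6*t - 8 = (t - 2)*(t^2 + 5*t + 4) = (t - 2)*(t + 4)*(t + 1)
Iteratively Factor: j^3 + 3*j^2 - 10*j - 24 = (j + 4)*(j^2 - j - 6) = (j + 2)*(j + 4)*(j - 3)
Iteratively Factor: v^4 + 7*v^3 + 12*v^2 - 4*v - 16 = (v - 1)*(v^3 + 8*v^2 + 20*v + 16) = (v - 1)*(v + 2)*(v^2 + 6*v + 8) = (v - 1)*(v + 2)*(v + 4)*(v + 2)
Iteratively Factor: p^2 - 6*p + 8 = (p - 2)*(p - 4)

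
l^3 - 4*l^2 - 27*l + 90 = (l - 6)*(l - 3)*(l + 5)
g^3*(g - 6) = g^4 - 6*g^3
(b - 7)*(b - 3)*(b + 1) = b^3 - 9*b^2 + 11*b + 21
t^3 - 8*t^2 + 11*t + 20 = (t - 5)*(t - 4)*(t + 1)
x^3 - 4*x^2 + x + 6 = (x - 3)*(x - 2)*(x + 1)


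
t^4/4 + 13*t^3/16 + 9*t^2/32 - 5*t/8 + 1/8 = (t/4 + 1/2)*(t - 1/2)*(t - 1/4)*(t + 2)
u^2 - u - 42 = (u - 7)*(u + 6)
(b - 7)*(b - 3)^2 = b^3 - 13*b^2 + 51*b - 63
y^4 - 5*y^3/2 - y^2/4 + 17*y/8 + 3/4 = (y - 2)*(y - 3/2)*(y + 1/2)^2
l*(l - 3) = l^2 - 3*l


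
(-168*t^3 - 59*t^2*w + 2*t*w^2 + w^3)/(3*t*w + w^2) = -56*t^2/w - t + w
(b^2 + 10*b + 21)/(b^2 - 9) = (b + 7)/(b - 3)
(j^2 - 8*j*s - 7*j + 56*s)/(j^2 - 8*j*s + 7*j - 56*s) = (j - 7)/(j + 7)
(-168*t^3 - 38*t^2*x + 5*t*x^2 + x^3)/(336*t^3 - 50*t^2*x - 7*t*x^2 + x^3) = (4*t + x)/(-8*t + x)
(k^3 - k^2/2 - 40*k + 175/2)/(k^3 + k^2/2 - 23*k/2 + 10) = (k^2 + 2*k - 35)/(k^2 + 3*k - 4)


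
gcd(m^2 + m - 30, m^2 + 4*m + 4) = 1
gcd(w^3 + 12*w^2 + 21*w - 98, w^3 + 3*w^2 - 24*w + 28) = w^2 + 5*w - 14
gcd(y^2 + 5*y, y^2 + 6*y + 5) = y + 5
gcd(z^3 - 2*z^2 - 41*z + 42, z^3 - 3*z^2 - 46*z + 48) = z^2 + 5*z - 6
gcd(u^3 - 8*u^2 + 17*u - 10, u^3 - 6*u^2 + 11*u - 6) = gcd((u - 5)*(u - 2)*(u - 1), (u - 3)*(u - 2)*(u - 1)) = u^2 - 3*u + 2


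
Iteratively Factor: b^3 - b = (b - 1)*(b^2 + b) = (b - 1)*(b + 1)*(b)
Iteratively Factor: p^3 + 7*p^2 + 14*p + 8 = (p + 1)*(p^2 + 6*p + 8) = (p + 1)*(p + 4)*(p + 2)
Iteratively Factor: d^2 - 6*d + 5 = (d - 5)*(d - 1)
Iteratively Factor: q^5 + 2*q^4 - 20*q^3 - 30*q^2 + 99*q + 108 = (q - 3)*(q^4 + 5*q^3 - 5*q^2 - 45*q - 36) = (q - 3)*(q + 3)*(q^3 + 2*q^2 - 11*q - 12) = (q - 3)*(q + 1)*(q + 3)*(q^2 + q - 12) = (q - 3)^2*(q + 1)*(q + 3)*(q + 4)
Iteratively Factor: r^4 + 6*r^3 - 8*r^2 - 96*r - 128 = (r + 2)*(r^3 + 4*r^2 - 16*r - 64) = (r + 2)*(r + 4)*(r^2 - 16) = (r - 4)*(r + 2)*(r + 4)*(r + 4)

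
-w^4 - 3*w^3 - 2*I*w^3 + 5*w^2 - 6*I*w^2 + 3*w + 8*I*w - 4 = (w + 4)*(w + I)*(-I*w + 1)*(-I*w + I)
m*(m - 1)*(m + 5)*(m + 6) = m^4 + 10*m^3 + 19*m^2 - 30*m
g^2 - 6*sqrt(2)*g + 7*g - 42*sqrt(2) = (g + 7)*(g - 6*sqrt(2))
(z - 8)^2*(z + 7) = z^3 - 9*z^2 - 48*z + 448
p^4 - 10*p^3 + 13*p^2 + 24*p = p*(p - 8)*(p - 3)*(p + 1)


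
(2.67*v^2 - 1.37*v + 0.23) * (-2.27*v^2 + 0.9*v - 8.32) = -6.0609*v^4 + 5.5129*v^3 - 23.9695*v^2 + 11.6054*v - 1.9136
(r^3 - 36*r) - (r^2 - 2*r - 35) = r^3 - r^2 - 34*r + 35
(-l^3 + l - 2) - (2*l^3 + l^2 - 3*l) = -3*l^3 - l^2 + 4*l - 2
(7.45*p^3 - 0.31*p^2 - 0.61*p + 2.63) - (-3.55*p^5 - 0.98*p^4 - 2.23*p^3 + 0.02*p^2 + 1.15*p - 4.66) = 3.55*p^5 + 0.98*p^4 + 9.68*p^3 - 0.33*p^2 - 1.76*p + 7.29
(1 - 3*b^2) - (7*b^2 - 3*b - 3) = -10*b^2 + 3*b + 4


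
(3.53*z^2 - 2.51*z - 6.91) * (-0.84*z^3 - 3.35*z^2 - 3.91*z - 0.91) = -2.9652*z^5 - 9.7171*z^4 + 0.410600000000001*z^3 + 29.7503*z^2 + 29.3022*z + 6.2881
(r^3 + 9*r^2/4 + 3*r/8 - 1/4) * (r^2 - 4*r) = r^5 - 7*r^4/4 - 69*r^3/8 - 7*r^2/4 + r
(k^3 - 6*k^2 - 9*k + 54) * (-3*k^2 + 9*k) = -3*k^5 + 27*k^4 - 27*k^3 - 243*k^2 + 486*k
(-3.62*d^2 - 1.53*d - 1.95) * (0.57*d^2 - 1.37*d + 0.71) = -2.0634*d^4 + 4.0873*d^3 - 1.5856*d^2 + 1.5852*d - 1.3845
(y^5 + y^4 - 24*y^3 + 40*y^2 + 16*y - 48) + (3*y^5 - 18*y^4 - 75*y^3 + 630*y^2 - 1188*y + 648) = 4*y^5 - 17*y^4 - 99*y^3 + 670*y^2 - 1172*y + 600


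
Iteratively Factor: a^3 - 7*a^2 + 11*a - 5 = (a - 5)*(a^2 - 2*a + 1) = (a - 5)*(a - 1)*(a - 1)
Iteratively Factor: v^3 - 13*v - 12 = (v - 4)*(v^2 + 4*v + 3) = (v - 4)*(v + 1)*(v + 3)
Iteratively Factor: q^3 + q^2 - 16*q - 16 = (q + 1)*(q^2 - 16) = (q - 4)*(q + 1)*(q + 4)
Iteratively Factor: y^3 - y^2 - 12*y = (y - 4)*(y^2 + 3*y) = y*(y - 4)*(y + 3)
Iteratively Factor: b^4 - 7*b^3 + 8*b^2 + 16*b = (b - 4)*(b^3 - 3*b^2 - 4*b) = b*(b - 4)*(b^2 - 3*b - 4) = b*(b - 4)^2*(b + 1)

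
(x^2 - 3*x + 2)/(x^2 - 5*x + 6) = (x - 1)/(x - 3)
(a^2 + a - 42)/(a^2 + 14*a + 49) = (a - 6)/(a + 7)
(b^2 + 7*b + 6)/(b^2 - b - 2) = (b + 6)/(b - 2)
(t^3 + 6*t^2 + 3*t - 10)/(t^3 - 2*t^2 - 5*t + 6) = (t + 5)/(t - 3)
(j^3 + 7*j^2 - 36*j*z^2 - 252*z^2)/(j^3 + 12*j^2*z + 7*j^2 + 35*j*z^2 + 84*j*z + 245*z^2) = (j^2 - 36*z^2)/(j^2 + 12*j*z + 35*z^2)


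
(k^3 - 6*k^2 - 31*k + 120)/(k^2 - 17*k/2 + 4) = 2*(k^2 + 2*k - 15)/(2*k - 1)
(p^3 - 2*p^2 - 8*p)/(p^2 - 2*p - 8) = p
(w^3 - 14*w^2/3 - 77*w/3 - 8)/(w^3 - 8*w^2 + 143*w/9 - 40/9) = 3*(3*w^3 - 14*w^2 - 77*w - 24)/(9*w^3 - 72*w^2 + 143*w - 40)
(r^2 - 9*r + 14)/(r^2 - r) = (r^2 - 9*r + 14)/(r*(r - 1))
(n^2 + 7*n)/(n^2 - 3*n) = (n + 7)/(n - 3)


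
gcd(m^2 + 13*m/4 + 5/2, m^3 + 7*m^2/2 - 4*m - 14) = m + 2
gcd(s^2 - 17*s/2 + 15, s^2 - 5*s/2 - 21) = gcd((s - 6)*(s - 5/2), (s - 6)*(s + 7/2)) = s - 6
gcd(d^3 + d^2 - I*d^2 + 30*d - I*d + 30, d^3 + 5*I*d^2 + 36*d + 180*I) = d^2 - I*d + 30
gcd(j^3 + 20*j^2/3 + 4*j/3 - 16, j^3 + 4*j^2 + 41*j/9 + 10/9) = j + 2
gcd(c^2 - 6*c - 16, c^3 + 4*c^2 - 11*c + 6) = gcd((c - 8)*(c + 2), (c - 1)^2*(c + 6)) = 1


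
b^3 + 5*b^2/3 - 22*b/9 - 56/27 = (b - 4/3)*(b + 2/3)*(b + 7/3)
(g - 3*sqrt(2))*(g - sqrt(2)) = g^2 - 4*sqrt(2)*g + 6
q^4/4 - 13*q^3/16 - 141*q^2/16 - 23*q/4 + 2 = (q/4 + 1)*(q - 8)*(q - 1/4)*(q + 1)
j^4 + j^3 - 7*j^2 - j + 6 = (j - 2)*(j - 1)*(j + 1)*(j + 3)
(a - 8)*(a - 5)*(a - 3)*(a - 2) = a^4 - 18*a^3 + 111*a^2 - 278*a + 240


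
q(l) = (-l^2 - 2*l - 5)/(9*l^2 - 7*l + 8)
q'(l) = (7 - 18*l)*(-l^2 - 2*l - 5)/(9*l^2 - 7*l + 8)^2 + (-2*l - 2)/(9*l^2 - 7*l + 8) = (25*l^2 + 74*l - 51)/(81*l^4 - 126*l^3 + 193*l^2 - 112*l + 64)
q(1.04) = -0.78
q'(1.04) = 0.48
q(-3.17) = -0.07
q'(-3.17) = -0.00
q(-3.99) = -0.07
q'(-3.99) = 0.00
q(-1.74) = -0.10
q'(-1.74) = -0.05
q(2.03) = -0.43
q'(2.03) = 0.21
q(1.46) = -0.59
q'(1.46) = 0.38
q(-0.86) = -0.19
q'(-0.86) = -0.22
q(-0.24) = -0.45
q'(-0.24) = -0.65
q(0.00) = -0.62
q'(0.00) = -0.80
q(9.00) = -0.15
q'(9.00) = 0.01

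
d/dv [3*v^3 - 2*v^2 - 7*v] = 9*v^2 - 4*v - 7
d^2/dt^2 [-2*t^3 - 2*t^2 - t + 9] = -12*t - 4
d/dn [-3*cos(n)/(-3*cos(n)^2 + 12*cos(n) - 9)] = (cos(n)^2 - 3)*sin(n)/((cos(n) - 3)^2*(cos(n) - 1)^2)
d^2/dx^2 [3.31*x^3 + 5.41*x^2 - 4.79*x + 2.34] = 19.86*x + 10.82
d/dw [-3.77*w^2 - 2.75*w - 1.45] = -7.54*w - 2.75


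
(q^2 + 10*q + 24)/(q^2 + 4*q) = (q + 6)/q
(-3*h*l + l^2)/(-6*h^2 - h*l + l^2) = l/(2*h + l)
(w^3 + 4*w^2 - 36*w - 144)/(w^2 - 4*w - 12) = (w^2 + 10*w + 24)/(w + 2)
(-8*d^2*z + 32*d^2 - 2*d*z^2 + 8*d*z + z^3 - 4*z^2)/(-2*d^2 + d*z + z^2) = (-4*d*z + 16*d + z^2 - 4*z)/(-d + z)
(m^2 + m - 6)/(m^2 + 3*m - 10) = (m + 3)/(m + 5)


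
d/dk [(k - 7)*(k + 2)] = 2*k - 5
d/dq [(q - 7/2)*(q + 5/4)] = 2*q - 9/4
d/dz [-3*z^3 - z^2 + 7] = z*(-9*z - 2)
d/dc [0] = 0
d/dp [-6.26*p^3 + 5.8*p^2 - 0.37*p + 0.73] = -18.78*p^2 + 11.6*p - 0.37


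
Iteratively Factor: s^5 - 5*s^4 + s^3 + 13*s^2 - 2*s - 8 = (s - 4)*(s^4 - s^3 - 3*s^2 + s + 2) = (s - 4)*(s + 1)*(s^3 - 2*s^2 - s + 2) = (s - 4)*(s + 1)^2*(s^2 - 3*s + 2) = (s - 4)*(s - 1)*(s + 1)^2*(s - 2)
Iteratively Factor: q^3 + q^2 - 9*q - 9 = (q - 3)*(q^2 + 4*q + 3) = (q - 3)*(q + 1)*(q + 3)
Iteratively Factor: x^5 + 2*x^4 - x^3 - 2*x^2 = (x - 1)*(x^4 + 3*x^3 + 2*x^2) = x*(x - 1)*(x^3 + 3*x^2 + 2*x) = x^2*(x - 1)*(x^2 + 3*x + 2) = x^2*(x - 1)*(x + 2)*(x + 1)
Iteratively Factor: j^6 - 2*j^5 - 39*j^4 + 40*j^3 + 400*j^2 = (j - 5)*(j^5 + 3*j^4 - 24*j^3 - 80*j^2) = (j - 5)*(j + 4)*(j^4 - j^3 - 20*j^2) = (j - 5)*(j + 4)^2*(j^3 - 5*j^2) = j*(j - 5)*(j + 4)^2*(j^2 - 5*j) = j*(j - 5)^2*(j + 4)^2*(j)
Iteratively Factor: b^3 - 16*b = (b)*(b^2 - 16) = b*(b - 4)*(b + 4)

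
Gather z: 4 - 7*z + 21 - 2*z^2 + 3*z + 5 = -2*z^2 - 4*z + 30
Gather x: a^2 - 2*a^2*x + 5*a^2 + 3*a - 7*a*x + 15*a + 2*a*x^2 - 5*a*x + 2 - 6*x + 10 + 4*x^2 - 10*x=6*a^2 + 18*a + x^2*(2*a + 4) + x*(-2*a^2 - 12*a - 16) + 12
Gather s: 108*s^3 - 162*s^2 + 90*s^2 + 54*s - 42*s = 108*s^3 - 72*s^2 + 12*s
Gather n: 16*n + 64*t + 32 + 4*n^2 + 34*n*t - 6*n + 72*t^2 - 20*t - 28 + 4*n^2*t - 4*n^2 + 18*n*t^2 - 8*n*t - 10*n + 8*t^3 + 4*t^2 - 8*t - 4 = 4*n^2*t + n*(18*t^2 + 26*t) + 8*t^3 + 76*t^2 + 36*t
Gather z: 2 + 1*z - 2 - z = 0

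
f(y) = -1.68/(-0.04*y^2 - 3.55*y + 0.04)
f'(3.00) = -0.05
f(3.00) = 0.15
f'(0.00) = -3727.50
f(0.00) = -42.00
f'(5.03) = -0.02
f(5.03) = 0.09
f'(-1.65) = -0.17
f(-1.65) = -0.29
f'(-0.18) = -12.93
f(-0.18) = -2.48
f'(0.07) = -137.15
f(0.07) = 8.05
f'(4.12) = -0.03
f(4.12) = 0.11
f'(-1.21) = -0.32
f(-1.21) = -0.39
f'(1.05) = -0.44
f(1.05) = 0.45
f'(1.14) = -0.37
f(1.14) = 0.41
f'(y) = -1.68*(0.08*y + 3.55)/(-0.04*y^2 - 3.55*y + 0.04)^2 = (-0.1344*y - 5.964)/(0.04*y^2 + 3.55*y - 0.04)^2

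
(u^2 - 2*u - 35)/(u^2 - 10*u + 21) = (u + 5)/(u - 3)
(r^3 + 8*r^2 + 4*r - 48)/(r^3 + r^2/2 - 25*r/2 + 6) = 2*(r^2 + 4*r - 12)/(2*r^2 - 7*r + 3)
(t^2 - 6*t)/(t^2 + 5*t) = (t - 6)/(t + 5)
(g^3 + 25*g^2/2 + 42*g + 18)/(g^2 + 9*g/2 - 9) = (2*g^2 + 13*g + 6)/(2*g - 3)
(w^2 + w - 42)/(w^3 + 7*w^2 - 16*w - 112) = (w - 6)/(w^2 - 16)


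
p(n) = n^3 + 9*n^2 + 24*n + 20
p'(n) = 3*n^2 + 18*n + 24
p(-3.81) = 3.90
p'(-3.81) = -1.03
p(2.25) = 130.95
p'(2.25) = 79.69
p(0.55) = 36.09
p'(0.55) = 34.81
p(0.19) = 24.89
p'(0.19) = 27.53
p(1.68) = 90.46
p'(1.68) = 62.71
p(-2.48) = 0.58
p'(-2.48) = -2.19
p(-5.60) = -7.78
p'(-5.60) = 17.28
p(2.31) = 135.79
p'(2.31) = 81.59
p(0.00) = 20.00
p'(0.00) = 24.00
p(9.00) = 1694.00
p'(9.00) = 429.00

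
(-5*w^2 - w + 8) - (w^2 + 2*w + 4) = -6*w^2 - 3*w + 4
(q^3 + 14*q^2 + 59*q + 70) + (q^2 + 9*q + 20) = q^3 + 15*q^2 + 68*q + 90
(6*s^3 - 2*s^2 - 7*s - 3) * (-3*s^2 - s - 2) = -18*s^5 + 11*s^3 + 20*s^2 + 17*s + 6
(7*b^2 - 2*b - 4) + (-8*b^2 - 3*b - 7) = -b^2 - 5*b - 11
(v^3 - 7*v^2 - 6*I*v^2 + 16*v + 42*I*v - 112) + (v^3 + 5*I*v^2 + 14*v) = 2*v^3 - 7*v^2 - I*v^2 + 30*v + 42*I*v - 112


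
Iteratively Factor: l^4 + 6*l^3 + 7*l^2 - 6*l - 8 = (l + 4)*(l^3 + 2*l^2 - l - 2) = (l - 1)*(l + 4)*(l^2 + 3*l + 2) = (l - 1)*(l + 2)*(l + 4)*(l + 1)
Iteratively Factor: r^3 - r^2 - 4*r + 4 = (r - 2)*(r^2 + r - 2) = (r - 2)*(r - 1)*(r + 2)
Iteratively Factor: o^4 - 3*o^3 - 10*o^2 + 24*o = (o - 4)*(o^3 + o^2 - 6*o) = (o - 4)*(o + 3)*(o^2 - 2*o) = o*(o - 4)*(o + 3)*(o - 2)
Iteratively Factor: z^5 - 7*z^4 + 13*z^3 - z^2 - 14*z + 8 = (z + 1)*(z^4 - 8*z^3 + 21*z^2 - 22*z + 8) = (z - 1)*(z + 1)*(z^3 - 7*z^2 + 14*z - 8) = (z - 4)*(z - 1)*(z + 1)*(z^2 - 3*z + 2) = (z - 4)*(z - 2)*(z - 1)*(z + 1)*(z - 1)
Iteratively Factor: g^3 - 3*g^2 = (g)*(g^2 - 3*g) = g^2*(g - 3)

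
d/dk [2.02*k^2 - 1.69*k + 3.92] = 4.04*k - 1.69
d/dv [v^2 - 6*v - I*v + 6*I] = 2*v - 6 - I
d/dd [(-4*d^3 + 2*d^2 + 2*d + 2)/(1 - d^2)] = 2*(2*d^4 - 5*d^2 + 4*d + 1)/(d^4 - 2*d^2 + 1)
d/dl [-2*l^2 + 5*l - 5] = 5 - 4*l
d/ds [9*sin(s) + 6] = 9*cos(s)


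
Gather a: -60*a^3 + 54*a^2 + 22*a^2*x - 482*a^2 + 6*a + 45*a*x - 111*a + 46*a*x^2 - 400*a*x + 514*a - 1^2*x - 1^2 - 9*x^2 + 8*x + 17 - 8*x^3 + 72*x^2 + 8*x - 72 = -60*a^3 + a^2*(22*x - 428) + a*(46*x^2 - 355*x + 409) - 8*x^3 + 63*x^2 + 15*x - 56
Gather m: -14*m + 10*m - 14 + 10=-4*m - 4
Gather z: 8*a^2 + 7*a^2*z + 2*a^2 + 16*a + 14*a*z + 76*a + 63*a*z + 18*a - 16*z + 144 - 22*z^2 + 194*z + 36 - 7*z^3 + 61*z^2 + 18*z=10*a^2 + 110*a - 7*z^3 + 39*z^2 + z*(7*a^2 + 77*a + 196) + 180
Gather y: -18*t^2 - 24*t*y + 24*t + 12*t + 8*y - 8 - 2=-18*t^2 + 36*t + y*(8 - 24*t) - 10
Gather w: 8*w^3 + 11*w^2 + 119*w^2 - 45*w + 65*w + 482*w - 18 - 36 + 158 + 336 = 8*w^3 + 130*w^2 + 502*w + 440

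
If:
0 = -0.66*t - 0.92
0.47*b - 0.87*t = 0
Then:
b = -2.58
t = -1.39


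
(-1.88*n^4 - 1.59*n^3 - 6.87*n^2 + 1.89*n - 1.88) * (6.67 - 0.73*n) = 1.3724*n^5 - 11.3789*n^4 - 5.5902*n^3 - 47.2026*n^2 + 13.9787*n - 12.5396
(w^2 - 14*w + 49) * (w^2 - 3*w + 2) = w^4 - 17*w^3 + 93*w^2 - 175*w + 98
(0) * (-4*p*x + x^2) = 0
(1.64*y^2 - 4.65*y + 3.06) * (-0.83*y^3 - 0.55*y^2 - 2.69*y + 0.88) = -1.3612*y^5 + 2.9575*y^4 - 4.3939*y^3 + 12.2687*y^2 - 12.3234*y + 2.6928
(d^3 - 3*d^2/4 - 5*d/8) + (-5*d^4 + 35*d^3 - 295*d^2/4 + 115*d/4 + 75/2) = -5*d^4 + 36*d^3 - 149*d^2/2 + 225*d/8 + 75/2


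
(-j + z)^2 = j^2 - 2*j*z + z^2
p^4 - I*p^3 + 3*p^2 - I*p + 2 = (p - 2*I)*(p - I)*(p + I)^2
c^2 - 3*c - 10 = (c - 5)*(c + 2)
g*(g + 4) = g^2 + 4*g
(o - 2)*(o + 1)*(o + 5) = o^3 + 4*o^2 - 7*o - 10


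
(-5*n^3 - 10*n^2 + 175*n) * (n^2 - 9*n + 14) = -5*n^5 + 35*n^4 + 195*n^3 - 1715*n^2 + 2450*n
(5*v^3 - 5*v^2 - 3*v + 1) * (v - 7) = 5*v^4 - 40*v^3 + 32*v^2 + 22*v - 7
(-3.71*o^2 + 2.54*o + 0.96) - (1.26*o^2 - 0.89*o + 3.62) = -4.97*o^2 + 3.43*o - 2.66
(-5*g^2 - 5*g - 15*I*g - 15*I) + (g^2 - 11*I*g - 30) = -4*g^2 - 5*g - 26*I*g - 30 - 15*I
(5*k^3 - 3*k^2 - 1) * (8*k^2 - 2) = 40*k^5 - 24*k^4 - 10*k^3 - 2*k^2 + 2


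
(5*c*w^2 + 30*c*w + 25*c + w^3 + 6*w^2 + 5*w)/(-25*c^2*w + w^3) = (w^2 + 6*w + 5)/(w*(-5*c + w))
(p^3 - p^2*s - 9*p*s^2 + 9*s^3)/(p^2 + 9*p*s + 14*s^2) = (p^3 - p^2*s - 9*p*s^2 + 9*s^3)/(p^2 + 9*p*s + 14*s^2)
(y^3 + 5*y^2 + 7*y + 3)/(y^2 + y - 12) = (y^3 + 5*y^2 + 7*y + 3)/(y^2 + y - 12)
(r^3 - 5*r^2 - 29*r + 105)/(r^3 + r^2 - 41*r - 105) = (r - 3)/(r + 3)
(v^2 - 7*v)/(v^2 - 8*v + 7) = v/(v - 1)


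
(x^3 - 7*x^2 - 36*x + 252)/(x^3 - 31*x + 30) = (x^2 - 13*x + 42)/(x^2 - 6*x + 5)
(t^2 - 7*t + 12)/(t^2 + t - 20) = (t - 3)/(t + 5)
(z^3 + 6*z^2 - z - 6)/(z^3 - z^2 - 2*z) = (z^2 + 5*z - 6)/(z*(z - 2))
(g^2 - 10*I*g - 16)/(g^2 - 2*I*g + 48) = (g - 2*I)/(g + 6*I)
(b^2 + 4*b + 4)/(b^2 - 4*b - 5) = (b^2 + 4*b + 4)/(b^2 - 4*b - 5)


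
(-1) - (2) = -3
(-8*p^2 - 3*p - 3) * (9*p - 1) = -72*p^3 - 19*p^2 - 24*p + 3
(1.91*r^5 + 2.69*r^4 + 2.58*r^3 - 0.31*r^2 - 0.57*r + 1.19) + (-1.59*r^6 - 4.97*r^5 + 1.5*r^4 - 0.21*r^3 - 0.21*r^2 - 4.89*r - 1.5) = -1.59*r^6 - 3.06*r^5 + 4.19*r^4 + 2.37*r^3 - 0.52*r^2 - 5.46*r - 0.31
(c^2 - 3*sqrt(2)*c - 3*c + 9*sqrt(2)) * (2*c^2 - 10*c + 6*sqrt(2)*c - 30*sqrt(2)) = 2*c^4 - 16*c^3 - 6*c^2 + 288*c - 540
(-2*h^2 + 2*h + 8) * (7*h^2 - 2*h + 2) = -14*h^4 + 18*h^3 + 48*h^2 - 12*h + 16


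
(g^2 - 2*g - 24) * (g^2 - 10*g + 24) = g^4 - 12*g^3 + 20*g^2 + 192*g - 576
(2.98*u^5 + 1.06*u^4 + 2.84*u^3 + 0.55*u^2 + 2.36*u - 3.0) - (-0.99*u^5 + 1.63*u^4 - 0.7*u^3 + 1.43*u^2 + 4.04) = 3.97*u^5 - 0.57*u^4 + 3.54*u^3 - 0.88*u^2 + 2.36*u - 7.04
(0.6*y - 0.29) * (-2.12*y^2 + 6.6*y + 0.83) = -1.272*y^3 + 4.5748*y^2 - 1.416*y - 0.2407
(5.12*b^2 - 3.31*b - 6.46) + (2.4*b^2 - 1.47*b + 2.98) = 7.52*b^2 - 4.78*b - 3.48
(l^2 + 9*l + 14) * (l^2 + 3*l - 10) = l^4 + 12*l^3 + 31*l^2 - 48*l - 140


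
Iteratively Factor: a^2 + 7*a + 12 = (a + 3)*(a + 4)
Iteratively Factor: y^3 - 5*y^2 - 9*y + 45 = (y + 3)*(y^2 - 8*y + 15) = (y - 3)*(y + 3)*(y - 5)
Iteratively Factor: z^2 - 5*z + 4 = (z - 1)*(z - 4)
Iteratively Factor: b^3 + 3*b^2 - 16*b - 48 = (b + 4)*(b^2 - b - 12) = (b - 4)*(b + 4)*(b + 3)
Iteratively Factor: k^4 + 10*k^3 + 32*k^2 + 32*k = (k + 4)*(k^3 + 6*k^2 + 8*k) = k*(k + 4)*(k^2 + 6*k + 8) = k*(k + 2)*(k + 4)*(k + 4)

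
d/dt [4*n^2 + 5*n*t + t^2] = 5*n + 2*t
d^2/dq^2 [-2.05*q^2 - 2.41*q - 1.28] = -4.10000000000000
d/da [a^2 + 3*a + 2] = 2*a + 3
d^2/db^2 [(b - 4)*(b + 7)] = 2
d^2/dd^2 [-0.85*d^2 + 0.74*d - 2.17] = -1.70000000000000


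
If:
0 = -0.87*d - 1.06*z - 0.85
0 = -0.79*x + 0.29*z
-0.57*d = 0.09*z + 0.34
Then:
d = -0.54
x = -0.13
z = -0.36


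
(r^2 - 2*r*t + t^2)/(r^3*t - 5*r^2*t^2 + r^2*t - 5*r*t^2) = (r^2 - 2*r*t + t^2)/(r*t*(r^2 - 5*r*t + r - 5*t))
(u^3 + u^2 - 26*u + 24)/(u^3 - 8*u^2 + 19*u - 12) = (u + 6)/(u - 3)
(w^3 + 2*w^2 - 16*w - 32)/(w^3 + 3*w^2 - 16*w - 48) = (w + 2)/(w + 3)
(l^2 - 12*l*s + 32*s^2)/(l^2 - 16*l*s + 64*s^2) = (-l + 4*s)/(-l + 8*s)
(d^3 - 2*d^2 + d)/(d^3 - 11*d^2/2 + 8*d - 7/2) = 2*d/(2*d - 7)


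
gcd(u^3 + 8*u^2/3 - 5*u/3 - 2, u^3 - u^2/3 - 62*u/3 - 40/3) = u + 2/3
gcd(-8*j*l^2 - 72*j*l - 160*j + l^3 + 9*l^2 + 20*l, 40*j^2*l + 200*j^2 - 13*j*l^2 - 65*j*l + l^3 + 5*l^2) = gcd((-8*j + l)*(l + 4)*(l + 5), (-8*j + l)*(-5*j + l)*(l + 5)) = 8*j*l + 40*j - l^2 - 5*l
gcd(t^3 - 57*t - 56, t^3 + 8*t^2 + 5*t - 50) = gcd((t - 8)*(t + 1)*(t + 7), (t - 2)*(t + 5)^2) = 1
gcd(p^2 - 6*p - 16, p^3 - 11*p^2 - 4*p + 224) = p - 8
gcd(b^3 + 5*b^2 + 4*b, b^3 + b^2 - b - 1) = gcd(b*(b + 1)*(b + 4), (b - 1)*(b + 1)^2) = b + 1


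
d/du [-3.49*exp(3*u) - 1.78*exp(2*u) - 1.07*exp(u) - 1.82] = (-10.47*exp(2*u) - 3.56*exp(u) - 1.07)*exp(u)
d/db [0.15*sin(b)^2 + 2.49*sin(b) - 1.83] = (0.3*sin(b) + 2.49)*cos(b)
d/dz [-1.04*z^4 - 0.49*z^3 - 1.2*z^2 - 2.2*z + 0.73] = -4.16*z^3 - 1.47*z^2 - 2.4*z - 2.2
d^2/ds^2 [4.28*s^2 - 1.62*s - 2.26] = 8.56000000000000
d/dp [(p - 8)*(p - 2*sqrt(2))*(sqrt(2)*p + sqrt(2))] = 3*sqrt(2)*p^2 - 14*sqrt(2)*p - 8*p - 8*sqrt(2) + 28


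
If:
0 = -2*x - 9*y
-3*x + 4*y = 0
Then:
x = 0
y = 0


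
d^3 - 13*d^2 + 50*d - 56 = (d - 7)*(d - 4)*(d - 2)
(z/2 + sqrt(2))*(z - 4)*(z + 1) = z^3/2 - 3*z^2/2 + sqrt(2)*z^2 - 3*sqrt(2)*z - 2*z - 4*sqrt(2)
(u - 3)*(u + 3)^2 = u^3 + 3*u^2 - 9*u - 27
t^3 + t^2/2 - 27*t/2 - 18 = (t - 4)*(t + 3/2)*(t + 3)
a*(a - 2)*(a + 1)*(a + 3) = a^4 + 2*a^3 - 5*a^2 - 6*a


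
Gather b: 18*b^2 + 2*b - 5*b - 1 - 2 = 18*b^2 - 3*b - 3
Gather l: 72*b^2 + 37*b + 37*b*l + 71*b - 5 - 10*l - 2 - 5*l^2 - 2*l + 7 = 72*b^2 + 108*b - 5*l^2 + l*(37*b - 12)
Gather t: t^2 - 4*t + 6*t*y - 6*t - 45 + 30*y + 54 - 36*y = t^2 + t*(6*y - 10) - 6*y + 9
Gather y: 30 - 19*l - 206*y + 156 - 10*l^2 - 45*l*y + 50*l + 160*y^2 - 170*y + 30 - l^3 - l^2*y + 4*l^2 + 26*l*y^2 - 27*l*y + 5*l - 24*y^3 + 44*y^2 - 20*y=-l^3 - 6*l^2 + 36*l - 24*y^3 + y^2*(26*l + 204) + y*(-l^2 - 72*l - 396) + 216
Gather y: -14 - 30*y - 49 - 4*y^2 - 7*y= -4*y^2 - 37*y - 63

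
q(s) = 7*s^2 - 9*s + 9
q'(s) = 14*s - 9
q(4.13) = 91.23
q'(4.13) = 48.82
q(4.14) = 91.72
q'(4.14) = 48.96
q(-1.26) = 31.45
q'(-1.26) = -26.64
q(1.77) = 15.00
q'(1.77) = 15.78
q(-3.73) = 139.96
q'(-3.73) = -61.22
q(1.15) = 7.91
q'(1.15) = 7.10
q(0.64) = 6.11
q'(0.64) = -0.04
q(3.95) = 82.67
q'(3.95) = 46.30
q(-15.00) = 1719.00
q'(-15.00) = -219.00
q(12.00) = 909.00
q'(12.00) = 159.00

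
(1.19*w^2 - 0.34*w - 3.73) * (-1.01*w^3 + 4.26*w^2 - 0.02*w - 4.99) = -1.2019*w^5 + 5.4128*w^4 + 2.2951*w^3 - 21.8211*w^2 + 1.7712*w + 18.6127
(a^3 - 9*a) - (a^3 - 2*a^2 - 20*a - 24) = 2*a^2 + 11*a + 24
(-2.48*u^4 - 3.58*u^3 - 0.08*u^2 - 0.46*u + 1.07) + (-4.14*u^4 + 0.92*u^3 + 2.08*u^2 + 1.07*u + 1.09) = -6.62*u^4 - 2.66*u^3 + 2.0*u^2 + 0.61*u + 2.16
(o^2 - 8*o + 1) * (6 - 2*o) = -2*o^3 + 22*o^2 - 50*o + 6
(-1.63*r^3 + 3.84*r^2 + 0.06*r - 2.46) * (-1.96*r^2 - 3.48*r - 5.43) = 3.1948*r^5 - 1.854*r^4 - 4.6299*r^3 - 16.2384*r^2 + 8.235*r + 13.3578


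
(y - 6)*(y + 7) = y^2 + y - 42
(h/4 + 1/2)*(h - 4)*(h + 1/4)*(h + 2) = h^4/4 + h^3/16 - 3*h^2 - 19*h/4 - 1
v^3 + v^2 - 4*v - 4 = (v - 2)*(v + 1)*(v + 2)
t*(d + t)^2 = d^2*t + 2*d*t^2 + t^3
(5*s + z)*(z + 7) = 5*s*z + 35*s + z^2 + 7*z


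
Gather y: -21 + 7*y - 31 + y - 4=8*y - 56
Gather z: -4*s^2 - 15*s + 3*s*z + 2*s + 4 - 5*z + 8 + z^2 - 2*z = -4*s^2 - 13*s + z^2 + z*(3*s - 7) + 12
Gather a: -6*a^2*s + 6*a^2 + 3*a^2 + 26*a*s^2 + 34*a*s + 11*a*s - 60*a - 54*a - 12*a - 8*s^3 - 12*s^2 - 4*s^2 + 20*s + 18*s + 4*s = a^2*(9 - 6*s) + a*(26*s^2 + 45*s - 126) - 8*s^3 - 16*s^2 + 42*s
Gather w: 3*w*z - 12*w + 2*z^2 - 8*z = w*(3*z - 12) + 2*z^2 - 8*z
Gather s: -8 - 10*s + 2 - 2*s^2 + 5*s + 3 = -2*s^2 - 5*s - 3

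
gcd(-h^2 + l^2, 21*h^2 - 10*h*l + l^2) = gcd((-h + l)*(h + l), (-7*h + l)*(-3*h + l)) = 1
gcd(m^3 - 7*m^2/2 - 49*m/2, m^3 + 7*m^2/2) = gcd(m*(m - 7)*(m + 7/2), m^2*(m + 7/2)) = m^2 + 7*m/2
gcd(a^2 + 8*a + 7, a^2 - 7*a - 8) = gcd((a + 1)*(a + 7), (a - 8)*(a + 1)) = a + 1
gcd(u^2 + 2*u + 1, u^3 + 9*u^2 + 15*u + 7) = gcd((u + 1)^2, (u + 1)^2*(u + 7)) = u^2 + 2*u + 1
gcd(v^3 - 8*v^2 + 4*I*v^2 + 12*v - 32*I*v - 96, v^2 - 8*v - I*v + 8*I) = v - 8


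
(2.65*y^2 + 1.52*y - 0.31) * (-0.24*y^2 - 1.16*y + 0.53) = -0.636*y^4 - 3.4388*y^3 - 0.2843*y^2 + 1.1652*y - 0.1643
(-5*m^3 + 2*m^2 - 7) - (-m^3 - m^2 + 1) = -4*m^3 + 3*m^2 - 8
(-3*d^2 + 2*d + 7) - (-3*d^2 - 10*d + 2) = 12*d + 5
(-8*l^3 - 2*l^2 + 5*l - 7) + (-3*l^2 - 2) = -8*l^3 - 5*l^2 + 5*l - 9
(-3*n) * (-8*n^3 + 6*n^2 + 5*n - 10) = 24*n^4 - 18*n^3 - 15*n^2 + 30*n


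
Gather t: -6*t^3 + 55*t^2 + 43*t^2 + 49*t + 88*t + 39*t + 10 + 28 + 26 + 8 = -6*t^3 + 98*t^2 + 176*t + 72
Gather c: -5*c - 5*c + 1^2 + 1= 2 - 10*c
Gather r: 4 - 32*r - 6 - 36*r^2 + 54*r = -36*r^2 + 22*r - 2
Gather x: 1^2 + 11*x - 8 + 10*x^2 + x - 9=10*x^2 + 12*x - 16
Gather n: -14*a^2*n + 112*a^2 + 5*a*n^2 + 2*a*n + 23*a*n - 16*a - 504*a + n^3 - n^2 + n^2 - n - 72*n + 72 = 112*a^2 + 5*a*n^2 - 520*a + n^3 + n*(-14*a^2 + 25*a - 73) + 72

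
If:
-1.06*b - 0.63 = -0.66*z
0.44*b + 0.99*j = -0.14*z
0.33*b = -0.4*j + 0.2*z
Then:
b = -0.94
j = 0.50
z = -0.56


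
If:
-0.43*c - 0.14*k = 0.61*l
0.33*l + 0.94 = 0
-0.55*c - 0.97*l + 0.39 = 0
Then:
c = 5.73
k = -5.20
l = -2.85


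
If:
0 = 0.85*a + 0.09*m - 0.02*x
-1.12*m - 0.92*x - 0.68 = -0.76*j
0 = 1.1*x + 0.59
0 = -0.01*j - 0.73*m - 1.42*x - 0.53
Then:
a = -0.05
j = 0.70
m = 0.31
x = -0.54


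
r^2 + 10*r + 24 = (r + 4)*(r + 6)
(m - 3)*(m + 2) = m^2 - m - 6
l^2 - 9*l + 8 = (l - 8)*(l - 1)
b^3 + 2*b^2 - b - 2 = (b - 1)*(b + 1)*(b + 2)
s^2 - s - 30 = (s - 6)*(s + 5)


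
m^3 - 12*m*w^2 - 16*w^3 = (m - 4*w)*(m + 2*w)^2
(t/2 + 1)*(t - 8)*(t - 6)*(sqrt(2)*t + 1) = sqrt(2)*t^4/2 - 6*sqrt(2)*t^3 + t^3/2 - 6*t^2 + 10*sqrt(2)*t^2 + 10*t + 48*sqrt(2)*t + 48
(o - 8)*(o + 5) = o^2 - 3*o - 40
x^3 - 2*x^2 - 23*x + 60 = (x - 4)*(x - 3)*(x + 5)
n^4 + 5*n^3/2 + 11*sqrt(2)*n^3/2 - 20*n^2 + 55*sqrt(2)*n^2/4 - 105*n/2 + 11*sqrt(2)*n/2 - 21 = (n + 1/2)*(n + 2)*(n - 3*sqrt(2)/2)*(n + 7*sqrt(2))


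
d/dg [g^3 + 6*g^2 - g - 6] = 3*g^2 + 12*g - 1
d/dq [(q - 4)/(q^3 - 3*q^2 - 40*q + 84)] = (q^3 - 3*q^2 - 40*q + (q - 4)*(-3*q^2 + 6*q + 40) + 84)/(q^3 - 3*q^2 - 40*q + 84)^2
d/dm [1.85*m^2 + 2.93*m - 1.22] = 3.7*m + 2.93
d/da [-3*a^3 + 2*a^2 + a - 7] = -9*a^2 + 4*a + 1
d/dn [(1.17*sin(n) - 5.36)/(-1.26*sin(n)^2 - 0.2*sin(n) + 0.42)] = (1.4742*sin(n)^2 - 13.5072*sin(n) - 0.5806)*cos(n)/(1.5876*sin(n)^4 + 0.504*sin(n)^3 - 1.0184*sin(n)^2 - 0.168*sin(n) + 0.1764)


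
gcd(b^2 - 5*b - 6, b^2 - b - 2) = b + 1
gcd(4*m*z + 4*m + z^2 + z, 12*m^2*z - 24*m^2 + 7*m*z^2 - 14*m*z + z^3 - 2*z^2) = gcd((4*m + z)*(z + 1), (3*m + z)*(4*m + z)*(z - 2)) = 4*m + z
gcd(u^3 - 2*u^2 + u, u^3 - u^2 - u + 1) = u^2 - 2*u + 1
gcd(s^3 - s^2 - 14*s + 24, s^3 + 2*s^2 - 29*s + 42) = s^2 - 5*s + 6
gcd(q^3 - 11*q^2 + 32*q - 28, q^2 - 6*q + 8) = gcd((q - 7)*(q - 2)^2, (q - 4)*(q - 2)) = q - 2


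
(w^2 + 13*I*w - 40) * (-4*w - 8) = -4*w^3 - 8*w^2 - 52*I*w^2 + 160*w - 104*I*w + 320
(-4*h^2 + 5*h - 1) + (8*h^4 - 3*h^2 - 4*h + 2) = 8*h^4 - 7*h^2 + h + 1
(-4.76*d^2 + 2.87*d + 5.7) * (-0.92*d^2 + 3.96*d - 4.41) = 4.3792*d^4 - 21.49*d^3 + 27.1128*d^2 + 9.9153*d - 25.137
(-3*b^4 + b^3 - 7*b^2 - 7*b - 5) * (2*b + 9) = -6*b^5 - 25*b^4 - 5*b^3 - 77*b^2 - 73*b - 45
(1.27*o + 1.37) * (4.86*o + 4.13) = 6.1722*o^2 + 11.9033*o + 5.6581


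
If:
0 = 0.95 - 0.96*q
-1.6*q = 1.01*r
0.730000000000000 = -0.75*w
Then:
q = 0.99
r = -1.57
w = -0.97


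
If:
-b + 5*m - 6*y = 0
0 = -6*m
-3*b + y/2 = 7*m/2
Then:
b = 0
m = 0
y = 0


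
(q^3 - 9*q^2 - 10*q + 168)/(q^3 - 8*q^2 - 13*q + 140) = (q - 6)/(q - 5)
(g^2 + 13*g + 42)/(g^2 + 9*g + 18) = (g + 7)/(g + 3)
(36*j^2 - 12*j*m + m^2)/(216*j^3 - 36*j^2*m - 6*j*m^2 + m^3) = 1/(6*j + m)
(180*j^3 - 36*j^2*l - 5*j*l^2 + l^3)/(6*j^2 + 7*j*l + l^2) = (30*j^2 - 11*j*l + l^2)/(j + l)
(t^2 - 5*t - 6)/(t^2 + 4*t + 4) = (t^2 - 5*t - 6)/(t^2 + 4*t + 4)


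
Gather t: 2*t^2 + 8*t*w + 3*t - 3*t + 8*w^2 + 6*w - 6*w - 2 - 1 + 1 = 2*t^2 + 8*t*w + 8*w^2 - 2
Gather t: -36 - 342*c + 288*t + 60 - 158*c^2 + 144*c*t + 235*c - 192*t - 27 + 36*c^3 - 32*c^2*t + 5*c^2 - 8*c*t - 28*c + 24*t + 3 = 36*c^3 - 153*c^2 - 135*c + t*(-32*c^2 + 136*c + 120)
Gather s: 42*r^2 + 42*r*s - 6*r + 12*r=42*r^2 + 42*r*s + 6*r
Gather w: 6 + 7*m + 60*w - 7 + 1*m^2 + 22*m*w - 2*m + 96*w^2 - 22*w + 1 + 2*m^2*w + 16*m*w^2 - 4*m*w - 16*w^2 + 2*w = m^2 + 5*m + w^2*(16*m + 80) + w*(2*m^2 + 18*m + 40)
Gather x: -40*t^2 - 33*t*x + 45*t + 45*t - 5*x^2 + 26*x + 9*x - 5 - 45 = -40*t^2 + 90*t - 5*x^2 + x*(35 - 33*t) - 50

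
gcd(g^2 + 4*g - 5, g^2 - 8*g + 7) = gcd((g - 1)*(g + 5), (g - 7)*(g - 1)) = g - 1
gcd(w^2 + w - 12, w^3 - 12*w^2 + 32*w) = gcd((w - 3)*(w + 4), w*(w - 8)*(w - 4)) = 1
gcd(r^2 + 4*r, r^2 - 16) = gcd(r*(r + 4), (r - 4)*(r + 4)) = r + 4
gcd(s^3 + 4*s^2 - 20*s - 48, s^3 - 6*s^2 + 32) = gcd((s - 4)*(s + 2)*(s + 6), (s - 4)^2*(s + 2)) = s^2 - 2*s - 8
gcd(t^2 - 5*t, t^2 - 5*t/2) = t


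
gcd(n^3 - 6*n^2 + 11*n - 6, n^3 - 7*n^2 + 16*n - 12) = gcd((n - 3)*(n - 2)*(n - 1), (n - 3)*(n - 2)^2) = n^2 - 5*n + 6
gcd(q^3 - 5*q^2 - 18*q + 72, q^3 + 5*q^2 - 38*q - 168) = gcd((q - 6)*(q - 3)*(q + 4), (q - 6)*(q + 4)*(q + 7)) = q^2 - 2*q - 24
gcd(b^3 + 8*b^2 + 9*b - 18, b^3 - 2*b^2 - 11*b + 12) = b^2 + 2*b - 3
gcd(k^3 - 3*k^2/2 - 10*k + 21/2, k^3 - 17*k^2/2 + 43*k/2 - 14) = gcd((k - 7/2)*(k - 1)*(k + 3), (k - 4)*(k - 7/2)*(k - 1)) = k^2 - 9*k/2 + 7/2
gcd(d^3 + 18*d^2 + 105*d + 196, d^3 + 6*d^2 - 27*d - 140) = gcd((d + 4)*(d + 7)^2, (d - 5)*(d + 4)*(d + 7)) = d^2 + 11*d + 28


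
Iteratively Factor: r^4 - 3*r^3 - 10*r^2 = (r)*(r^3 - 3*r^2 - 10*r) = r^2*(r^2 - 3*r - 10) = r^2*(r - 5)*(r + 2)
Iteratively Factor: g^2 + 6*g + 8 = (g + 2)*(g + 4)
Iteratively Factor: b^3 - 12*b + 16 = (b - 2)*(b^2 + 2*b - 8) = (b - 2)^2*(b + 4)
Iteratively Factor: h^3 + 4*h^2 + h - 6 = (h + 2)*(h^2 + 2*h - 3) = (h + 2)*(h + 3)*(h - 1)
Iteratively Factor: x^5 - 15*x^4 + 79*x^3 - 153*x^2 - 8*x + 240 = (x + 1)*(x^4 - 16*x^3 + 95*x^2 - 248*x + 240) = (x - 3)*(x + 1)*(x^3 - 13*x^2 + 56*x - 80) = (x - 4)*(x - 3)*(x + 1)*(x^2 - 9*x + 20) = (x - 5)*(x - 4)*(x - 3)*(x + 1)*(x - 4)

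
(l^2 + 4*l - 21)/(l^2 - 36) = (l^2 + 4*l - 21)/(l^2 - 36)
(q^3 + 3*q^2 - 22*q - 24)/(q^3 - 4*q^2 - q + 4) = (q + 6)/(q - 1)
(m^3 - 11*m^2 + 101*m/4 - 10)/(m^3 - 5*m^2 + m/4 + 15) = (2*m^2 - 17*m + 8)/(2*m^2 - 5*m - 12)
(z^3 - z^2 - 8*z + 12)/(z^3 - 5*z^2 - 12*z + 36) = (z - 2)/(z - 6)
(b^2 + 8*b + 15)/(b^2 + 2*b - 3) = (b + 5)/(b - 1)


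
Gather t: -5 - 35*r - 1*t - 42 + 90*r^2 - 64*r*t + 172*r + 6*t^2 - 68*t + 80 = 90*r^2 + 137*r + 6*t^2 + t*(-64*r - 69) + 33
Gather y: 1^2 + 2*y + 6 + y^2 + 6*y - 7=y^2 + 8*y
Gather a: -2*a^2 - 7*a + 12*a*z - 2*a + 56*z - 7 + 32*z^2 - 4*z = -2*a^2 + a*(12*z - 9) + 32*z^2 + 52*z - 7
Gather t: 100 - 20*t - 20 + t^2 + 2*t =t^2 - 18*t + 80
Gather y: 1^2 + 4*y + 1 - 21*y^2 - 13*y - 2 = -21*y^2 - 9*y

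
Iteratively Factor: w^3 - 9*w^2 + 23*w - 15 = (w - 1)*(w^2 - 8*w + 15) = (w - 5)*(w - 1)*(w - 3)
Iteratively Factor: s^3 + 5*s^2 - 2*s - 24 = (s - 2)*(s^2 + 7*s + 12) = (s - 2)*(s + 4)*(s + 3)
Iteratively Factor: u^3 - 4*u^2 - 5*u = (u - 5)*(u^2 + u) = u*(u - 5)*(u + 1)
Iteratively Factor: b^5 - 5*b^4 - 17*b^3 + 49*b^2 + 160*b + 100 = (b + 2)*(b^4 - 7*b^3 - 3*b^2 + 55*b + 50) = (b - 5)*(b + 2)*(b^3 - 2*b^2 - 13*b - 10) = (b - 5)*(b + 1)*(b + 2)*(b^2 - 3*b - 10) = (b - 5)^2*(b + 1)*(b + 2)*(b + 2)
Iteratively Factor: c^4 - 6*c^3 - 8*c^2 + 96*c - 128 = (c + 4)*(c^3 - 10*c^2 + 32*c - 32) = (c - 2)*(c + 4)*(c^2 - 8*c + 16) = (c - 4)*(c - 2)*(c + 4)*(c - 4)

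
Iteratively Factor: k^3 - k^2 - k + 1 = (k - 1)*(k^2 - 1) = (k - 1)^2*(k + 1)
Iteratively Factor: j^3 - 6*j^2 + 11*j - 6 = (j - 2)*(j^2 - 4*j + 3) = (j - 2)*(j - 1)*(j - 3)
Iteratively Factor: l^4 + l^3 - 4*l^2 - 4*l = (l + 1)*(l^3 - 4*l) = l*(l + 1)*(l^2 - 4) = l*(l + 1)*(l + 2)*(l - 2)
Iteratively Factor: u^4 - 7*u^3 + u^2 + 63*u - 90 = (u - 5)*(u^3 - 2*u^2 - 9*u + 18) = (u - 5)*(u - 2)*(u^2 - 9) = (u - 5)*(u - 3)*(u - 2)*(u + 3)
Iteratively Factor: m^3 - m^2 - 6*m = (m + 2)*(m^2 - 3*m) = (m - 3)*(m + 2)*(m)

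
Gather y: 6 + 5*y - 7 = 5*y - 1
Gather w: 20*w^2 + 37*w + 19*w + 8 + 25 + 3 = 20*w^2 + 56*w + 36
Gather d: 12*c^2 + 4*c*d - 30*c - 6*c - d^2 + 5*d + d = 12*c^2 - 36*c - d^2 + d*(4*c + 6)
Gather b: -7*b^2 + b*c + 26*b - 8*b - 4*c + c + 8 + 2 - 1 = -7*b^2 + b*(c + 18) - 3*c + 9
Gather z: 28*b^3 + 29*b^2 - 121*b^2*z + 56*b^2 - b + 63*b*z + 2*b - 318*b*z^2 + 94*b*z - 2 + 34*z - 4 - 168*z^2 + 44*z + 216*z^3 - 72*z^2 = 28*b^3 + 85*b^2 + b + 216*z^3 + z^2*(-318*b - 240) + z*(-121*b^2 + 157*b + 78) - 6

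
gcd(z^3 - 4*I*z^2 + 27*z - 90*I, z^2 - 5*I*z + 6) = z - 6*I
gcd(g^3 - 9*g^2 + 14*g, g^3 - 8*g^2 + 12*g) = g^2 - 2*g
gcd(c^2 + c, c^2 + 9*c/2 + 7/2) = c + 1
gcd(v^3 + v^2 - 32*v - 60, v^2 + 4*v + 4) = v + 2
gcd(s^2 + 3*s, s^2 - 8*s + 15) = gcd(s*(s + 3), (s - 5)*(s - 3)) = 1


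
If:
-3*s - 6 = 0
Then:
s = -2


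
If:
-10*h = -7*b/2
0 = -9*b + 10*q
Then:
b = 10*q/9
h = 7*q/18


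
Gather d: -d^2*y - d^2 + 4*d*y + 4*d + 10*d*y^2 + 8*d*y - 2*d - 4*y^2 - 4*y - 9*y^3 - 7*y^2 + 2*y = d^2*(-y - 1) + d*(10*y^2 + 12*y + 2) - 9*y^3 - 11*y^2 - 2*y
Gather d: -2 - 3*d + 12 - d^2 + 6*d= -d^2 + 3*d + 10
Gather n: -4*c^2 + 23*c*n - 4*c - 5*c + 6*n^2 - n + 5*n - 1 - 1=-4*c^2 - 9*c + 6*n^2 + n*(23*c + 4) - 2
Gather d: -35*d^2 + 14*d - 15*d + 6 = -35*d^2 - d + 6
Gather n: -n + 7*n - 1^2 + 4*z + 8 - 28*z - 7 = 6*n - 24*z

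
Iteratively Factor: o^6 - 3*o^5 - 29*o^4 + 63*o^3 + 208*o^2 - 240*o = (o + 4)*(o^5 - 7*o^4 - o^3 + 67*o^2 - 60*o) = (o - 5)*(o + 4)*(o^4 - 2*o^3 - 11*o^2 + 12*o) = (o - 5)*(o - 4)*(o + 4)*(o^3 + 2*o^2 - 3*o) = o*(o - 5)*(o - 4)*(o + 4)*(o^2 + 2*o - 3) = o*(o - 5)*(o - 4)*(o + 3)*(o + 4)*(o - 1)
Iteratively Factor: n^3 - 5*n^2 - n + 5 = (n - 1)*(n^2 - 4*n - 5) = (n - 5)*(n - 1)*(n + 1)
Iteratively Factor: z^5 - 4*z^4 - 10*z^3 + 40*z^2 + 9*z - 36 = (z - 3)*(z^4 - z^3 - 13*z^2 + z + 12) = (z - 3)*(z + 1)*(z^3 - 2*z^2 - 11*z + 12) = (z - 3)*(z - 1)*(z + 1)*(z^2 - z - 12) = (z - 4)*(z - 3)*(z - 1)*(z + 1)*(z + 3)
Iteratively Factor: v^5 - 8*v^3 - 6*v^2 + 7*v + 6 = (v - 3)*(v^4 + 3*v^3 + v^2 - 3*v - 2) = (v - 3)*(v + 1)*(v^3 + 2*v^2 - v - 2) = (v - 3)*(v + 1)^2*(v^2 + v - 2) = (v - 3)*(v + 1)^2*(v + 2)*(v - 1)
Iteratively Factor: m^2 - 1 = (m - 1)*(m + 1)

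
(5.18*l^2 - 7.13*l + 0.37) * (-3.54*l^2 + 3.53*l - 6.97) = -18.3372*l^4 + 43.5256*l^3 - 62.5833*l^2 + 51.0022*l - 2.5789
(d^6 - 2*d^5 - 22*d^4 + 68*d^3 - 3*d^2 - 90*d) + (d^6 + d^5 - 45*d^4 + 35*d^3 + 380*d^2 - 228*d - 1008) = 2*d^6 - d^5 - 67*d^4 + 103*d^3 + 377*d^2 - 318*d - 1008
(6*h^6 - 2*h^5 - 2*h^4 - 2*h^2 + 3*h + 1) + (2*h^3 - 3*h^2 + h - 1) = 6*h^6 - 2*h^5 - 2*h^4 + 2*h^3 - 5*h^2 + 4*h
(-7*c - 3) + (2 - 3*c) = -10*c - 1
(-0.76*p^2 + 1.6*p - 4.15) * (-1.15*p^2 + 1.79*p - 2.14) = 0.874*p^4 - 3.2004*p^3 + 9.2629*p^2 - 10.8525*p + 8.881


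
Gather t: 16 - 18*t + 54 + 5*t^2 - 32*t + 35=5*t^2 - 50*t + 105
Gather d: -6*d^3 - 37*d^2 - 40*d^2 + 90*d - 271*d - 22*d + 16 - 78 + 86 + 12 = -6*d^3 - 77*d^2 - 203*d + 36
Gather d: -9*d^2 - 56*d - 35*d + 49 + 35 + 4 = -9*d^2 - 91*d + 88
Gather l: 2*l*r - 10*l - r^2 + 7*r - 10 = l*(2*r - 10) - r^2 + 7*r - 10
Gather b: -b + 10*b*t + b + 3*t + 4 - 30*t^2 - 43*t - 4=10*b*t - 30*t^2 - 40*t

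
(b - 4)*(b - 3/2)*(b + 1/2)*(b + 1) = b^4 - 4*b^3 - 7*b^2/4 + 25*b/4 + 3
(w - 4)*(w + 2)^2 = w^3 - 12*w - 16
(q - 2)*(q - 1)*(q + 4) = q^3 + q^2 - 10*q + 8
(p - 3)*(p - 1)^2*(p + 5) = p^4 - 18*p^2 + 32*p - 15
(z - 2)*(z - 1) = z^2 - 3*z + 2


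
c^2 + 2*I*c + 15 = (c - 3*I)*(c + 5*I)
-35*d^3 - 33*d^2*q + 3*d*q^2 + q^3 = (-5*d + q)*(d + q)*(7*d + q)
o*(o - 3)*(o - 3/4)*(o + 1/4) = o^4 - 7*o^3/2 + 21*o^2/16 + 9*o/16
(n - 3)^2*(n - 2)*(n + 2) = n^4 - 6*n^3 + 5*n^2 + 24*n - 36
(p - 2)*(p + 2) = p^2 - 4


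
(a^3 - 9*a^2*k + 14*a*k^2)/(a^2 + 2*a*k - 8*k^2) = a*(a - 7*k)/(a + 4*k)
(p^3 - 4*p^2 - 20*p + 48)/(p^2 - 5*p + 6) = (p^2 - 2*p - 24)/(p - 3)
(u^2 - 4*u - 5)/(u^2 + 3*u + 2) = (u - 5)/(u + 2)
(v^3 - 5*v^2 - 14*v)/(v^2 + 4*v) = (v^2 - 5*v - 14)/(v + 4)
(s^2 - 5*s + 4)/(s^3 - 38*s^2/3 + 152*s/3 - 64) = 3*(s - 1)/(3*s^2 - 26*s + 48)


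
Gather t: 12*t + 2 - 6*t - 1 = 6*t + 1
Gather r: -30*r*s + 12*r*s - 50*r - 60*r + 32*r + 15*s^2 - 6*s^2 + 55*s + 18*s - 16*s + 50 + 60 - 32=r*(-18*s - 78) + 9*s^2 + 57*s + 78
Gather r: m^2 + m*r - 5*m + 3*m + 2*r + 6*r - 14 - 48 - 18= m^2 - 2*m + r*(m + 8) - 80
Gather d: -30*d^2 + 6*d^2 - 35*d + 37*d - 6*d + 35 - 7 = -24*d^2 - 4*d + 28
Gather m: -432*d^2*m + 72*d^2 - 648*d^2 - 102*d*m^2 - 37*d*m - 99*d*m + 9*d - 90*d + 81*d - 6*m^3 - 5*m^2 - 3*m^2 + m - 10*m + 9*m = -576*d^2 - 6*m^3 + m^2*(-102*d - 8) + m*(-432*d^2 - 136*d)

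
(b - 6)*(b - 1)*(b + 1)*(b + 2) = b^4 - 4*b^3 - 13*b^2 + 4*b + 12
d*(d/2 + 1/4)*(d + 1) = d^3/2 + 3*d^2/4 + d/4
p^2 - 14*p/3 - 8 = (p - 6)*(p + 4/3)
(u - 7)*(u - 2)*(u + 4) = u^3 - 5*u^2 - 22*u + 56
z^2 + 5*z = z*(z + 5)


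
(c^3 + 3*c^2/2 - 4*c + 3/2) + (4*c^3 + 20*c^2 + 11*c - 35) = 5*c^3 + 43*c^2/2 + 7*c - 67/2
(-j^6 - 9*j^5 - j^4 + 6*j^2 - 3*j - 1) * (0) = 0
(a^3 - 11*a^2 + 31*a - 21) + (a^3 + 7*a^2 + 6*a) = 2*a^3 - 4*a^2 + 37*a - 21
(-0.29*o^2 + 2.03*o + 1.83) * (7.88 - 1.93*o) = 0.5597*o^3 - 6.2031*o^2 + 12.4645*o + 14.4204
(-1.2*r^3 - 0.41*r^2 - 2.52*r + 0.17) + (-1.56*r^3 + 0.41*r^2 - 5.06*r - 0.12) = -2.76*r^3 - 7.58*r + 0.05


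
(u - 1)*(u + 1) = u^2 - 1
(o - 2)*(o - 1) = o^2 - 3*o + 2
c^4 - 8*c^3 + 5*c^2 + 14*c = c*(c - 7)*(c - 2)*(c + 1)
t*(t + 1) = t^2 + t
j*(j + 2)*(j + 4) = j^3 + 6*j^2 + 8*j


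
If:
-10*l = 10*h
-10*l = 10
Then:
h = 1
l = -1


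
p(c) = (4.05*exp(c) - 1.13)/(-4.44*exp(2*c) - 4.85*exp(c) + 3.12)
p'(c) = (4.05*exp(c) - 1.13)*(8.88*exp(2*c) + 4.85*exp(c))/(-4.44*exp(2*c) - 4.85*exp(c) + 3.12)^2 + 4.05*exp(c)/(-4.44*exp(2*c) - 4.85*exp(c) + 3.12) = (17.982*exp(2*c) - 10.0344*exp(c) + 7.1555)*exp(c)/(19.7136*exp(4*c) + 43.068*exp(3*c) - 4.18310000000001*exp(2*c) - 30.264*exp(c) + 9.7344)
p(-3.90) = -0.35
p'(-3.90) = 0.02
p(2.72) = -0.06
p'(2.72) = 0.05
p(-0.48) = -0.87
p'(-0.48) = 1.94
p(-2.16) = -0.27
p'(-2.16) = 0.11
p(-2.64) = -0.31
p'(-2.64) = 0.06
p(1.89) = -0.11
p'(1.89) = 0.10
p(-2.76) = -0.31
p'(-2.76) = 0.05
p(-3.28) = -0.33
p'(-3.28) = 0.03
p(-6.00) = -0.36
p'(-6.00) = 0.00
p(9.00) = 0.00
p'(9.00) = 0.00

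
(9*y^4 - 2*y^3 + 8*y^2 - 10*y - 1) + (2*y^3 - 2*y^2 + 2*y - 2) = 9*y^4 + 6*y^2 - 8*y - 3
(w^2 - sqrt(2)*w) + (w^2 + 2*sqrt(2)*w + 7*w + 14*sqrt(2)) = 2*w^2 + sqrt(2)*w + 7*w + 14*sqrt(2)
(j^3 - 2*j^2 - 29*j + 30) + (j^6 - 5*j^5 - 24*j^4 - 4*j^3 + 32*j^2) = j^6 - 5*j^5 - 24*j^4 - 3*j^3 + 30*j^2 - 29*j + 30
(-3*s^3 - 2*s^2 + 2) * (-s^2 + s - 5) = 3*s^5 - s^4 + 13*s^3 + 8*s^2 + 2*s - 10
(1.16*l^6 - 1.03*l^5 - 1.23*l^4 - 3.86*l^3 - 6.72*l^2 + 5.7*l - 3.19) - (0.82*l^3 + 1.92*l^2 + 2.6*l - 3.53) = 1.16*l^6 - 1.03*l^5 - 1.23*l^4 - 4.68*l^3 - 8.64*l^2 + 3.1*l + 0.34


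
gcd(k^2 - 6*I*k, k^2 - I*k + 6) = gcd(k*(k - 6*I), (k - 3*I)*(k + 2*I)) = 1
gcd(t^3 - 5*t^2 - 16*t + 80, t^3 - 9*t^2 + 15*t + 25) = t - 5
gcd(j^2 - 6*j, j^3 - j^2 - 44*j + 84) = j - 6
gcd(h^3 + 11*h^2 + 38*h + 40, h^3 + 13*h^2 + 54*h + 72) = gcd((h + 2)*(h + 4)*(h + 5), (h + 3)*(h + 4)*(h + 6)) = h + 4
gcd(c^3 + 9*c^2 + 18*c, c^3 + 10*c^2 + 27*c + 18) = c^2 + 9*c + 18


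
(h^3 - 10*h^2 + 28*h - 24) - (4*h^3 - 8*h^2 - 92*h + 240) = -3*h^3 - 2*h^2 + 120*h - 264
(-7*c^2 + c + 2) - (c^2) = -8*c^2 + c + 2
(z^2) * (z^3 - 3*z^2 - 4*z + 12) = z^5 - 3*z^4 - 4*z^3 + 12*z^2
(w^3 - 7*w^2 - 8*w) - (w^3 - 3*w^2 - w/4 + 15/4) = -4*w^2 - 31*w/4 - 15/4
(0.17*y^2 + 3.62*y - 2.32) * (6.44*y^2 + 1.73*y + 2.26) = 1.0948*y^4 + 23.6069*y^3 - 8.294*y^2 + 4.1676*y - 5.2432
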